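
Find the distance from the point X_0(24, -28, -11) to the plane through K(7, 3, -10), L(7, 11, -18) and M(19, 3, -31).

1

KL = (0, 8, -8) and KM = (12, 0, -21), so a normal is n = KL × KM = (-168, -96, -96).
n = (-168, -96, -96); n·P − (-504) = 216; |n| = 216; distance = 216/216 = 1.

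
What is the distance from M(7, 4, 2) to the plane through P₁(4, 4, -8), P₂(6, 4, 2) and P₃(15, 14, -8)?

P₁P₂ = (2, 0, 10) and P₁P₃ = (11, 10, 0), so a normal is n = P₁P₂ × P₁P₃ = (-100, 110, 20).
n = (-100, 110, 20); n·P − (-120) = -100; |n| = 150; distance = 100/150 = 2/3.

2/3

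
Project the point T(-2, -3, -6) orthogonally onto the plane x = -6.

n = (1, 0, 0), |n|² = 1, and n·T − (-6) = 4.
t = 4/1 = 4, so the foot is T − t·n = (-2, -3, -6) − 4·(1, 0, 0) = (-6, -3, -6).

(-6, -3, -6)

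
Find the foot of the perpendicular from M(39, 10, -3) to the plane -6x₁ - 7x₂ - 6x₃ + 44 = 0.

(27, -4, -15)

The perpendicular from M has direction n = (-6, -7, -6): r = (39, 10, -3) + t(-6, -7, -6).
Substitute into the plane: n·(M + tn) = -44 gives -286 + 121t = -44, so t = 2.
Foot = (39, 10, -3) + 2·(-6, -7, -6) = (27, -4, -15).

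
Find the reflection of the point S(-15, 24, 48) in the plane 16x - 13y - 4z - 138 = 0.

(49, -28, 32)

With n = (16, -13, -4), the signed offset is (n·S − 138)/|n|² = -882/441 = -2.
S' = S − 2t·n = (-15, 24, 48) − (-4)·(16, -13, -4) = (49, -28, 32).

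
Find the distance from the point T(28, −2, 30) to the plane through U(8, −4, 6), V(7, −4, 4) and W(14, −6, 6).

28/√41

UV = (−1, 0, −2) and UW = (6, −2, 0), so a normal is n = UV × UW = (−4, −12, 2).
Then n·(28, −2, 30) − 28 = −56.
|n| = √(16 + 144 + 4) = 2√41, so the distance is |-56|/(2√41) = 28√41/41.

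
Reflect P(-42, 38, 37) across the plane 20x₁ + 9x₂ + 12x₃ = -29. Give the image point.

n = (20, 9, 12), |n|² = 625, n·P − (-29) = -25, so t = -25/625 = -1/25.
Foot F = P − (-1/25)·n = (-206/5, 959/25, 937/25); the reflection is 2F − P = (-202/5, 968/25, 949/25).

(-202/5, 968/25, 949/25)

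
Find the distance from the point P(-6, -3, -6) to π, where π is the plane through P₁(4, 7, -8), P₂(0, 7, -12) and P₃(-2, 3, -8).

P₁P₂ = (-4, 0, -4) and P₁P₃ = (-6, -4, 0), so a normal is n = P₁P₂ × P₁P₃ = (-16, 24, 16).
n = (-16, 24, 16); n·P − (-24) = -48; |n| = 8√17; distance = 48/(8√17) = 6√17/17.

6√17/17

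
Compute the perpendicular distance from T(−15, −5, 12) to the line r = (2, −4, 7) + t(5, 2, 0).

3√6

Direction vector d = (5, 2, 0).
AP = (−17, −1, 5); AP·d = -87, |AP|² = 315, |d|² = 29.
distance² = |AP|² − (AP·d)²/|d|² = 315 − 7569/29 = 54, so the distance is 3√6.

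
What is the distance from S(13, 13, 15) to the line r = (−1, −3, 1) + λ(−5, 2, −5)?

12√3

Direction vector d = (−5, 2, −5).
AP = (14, 16, 14); AP·d = -108, |AP|² = 648, |d|² = 54.
distance² = |AP|² − (AP·d)²/|d|² = 648 − 11664/54 = 432, so the distance is 12√3.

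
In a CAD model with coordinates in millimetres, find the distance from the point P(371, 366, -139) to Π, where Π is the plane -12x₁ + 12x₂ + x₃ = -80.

Normal vector n = (-12, 12, 1), and n·(371, 366, -139) - (-80) = -119.
|n| = √(144 + 144 + 1) = 17, so the distance is |-119|/17 = 7.

7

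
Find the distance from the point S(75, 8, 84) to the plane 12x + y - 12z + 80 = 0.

n = (12, 1, -12); n·P − (-80) = -20; |n| = 17; distance = 20/17.

20/17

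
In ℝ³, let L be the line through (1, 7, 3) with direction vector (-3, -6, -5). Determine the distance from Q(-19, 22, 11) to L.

√619

Direction vector d = (-3, -6, -5).
AP = (-20, 15, 8); AP·d = -70, |AP|² = 689, |d|² = 70.
distance² = |AP|² − (AP·d)²/|d|² = 689 − 4900/70 = 619, so the distance is √619.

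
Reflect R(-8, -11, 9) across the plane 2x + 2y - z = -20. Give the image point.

(4, 1, 3)

With n = (2, 2, -1), the signed offset is (n·R − (-20))/|n|² = -27/9 = -3.
R' = R − 2t·n = (-8, -11, 9) − (-6)·(2, 2, -1) = (4, 1, 3).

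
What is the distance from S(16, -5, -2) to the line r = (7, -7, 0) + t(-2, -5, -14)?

Direction vector d = (-2, -5, -14).
AP = (9, 2, -2), and AP × d = (-38, 130, -41).
|AP × d|² = 20025 and |d|² = 225, so the distance is √(20025/225) = √89.

√89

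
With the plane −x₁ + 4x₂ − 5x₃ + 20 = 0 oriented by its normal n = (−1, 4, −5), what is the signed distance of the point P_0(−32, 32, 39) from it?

n·P_0 − (-20) = -15.
|n| = √42, so the signed distance is -5√42/14.

-5√42/14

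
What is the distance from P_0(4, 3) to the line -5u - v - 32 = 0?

55√26/26

The normal to the line is n = (-5, -1) with |n| = √26.
|n·P_0 − 32| = |-23 − 32| = 55, so the distance is 55/√26.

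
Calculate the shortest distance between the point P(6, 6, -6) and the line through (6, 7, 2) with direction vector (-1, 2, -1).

Direction vector d = (-1, 2, -1).
AP = (0, -1, -8); AP·d = 6, |AP|² = 65, |d|² = 6.
distance² = |AP|² − (AP·d)²/|d|² = 65 − 36/6 = 59, so the distance is √59.

√59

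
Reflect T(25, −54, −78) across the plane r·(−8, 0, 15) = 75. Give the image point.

n = (−8, 0, 15), |n|² = 289, n·T − 75 = -1445, so t = -1445/289 = -5.
Foot F = T − (-5)·n = (−15, −54, −3); the reflection is 2F − T = (−55, −54, 72).

(-55, -54, 72)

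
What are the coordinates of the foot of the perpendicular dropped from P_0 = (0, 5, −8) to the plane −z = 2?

(0, 5, -2)

The perpendicular from P_0 has direction n = (0, 0, −1): r = (0, 5, −8) + λ(0, 0, −1).
Substitute into the plane: n·(P_0 + λn) = 2 gives 8 + 1λ = 2, so λ = -6.
Foot = (0, 5, −8) + (-6)·(0, 0, −1) = (0, 5, −2).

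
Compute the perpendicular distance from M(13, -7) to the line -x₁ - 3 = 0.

The normal to the line is n = (-1, 0) with |n| = 1.
|n·M − 3| = |-13 − 3| = 16, so the distance is 16/1 = 16.

16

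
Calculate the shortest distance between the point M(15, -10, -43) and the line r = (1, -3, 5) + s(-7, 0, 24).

Direction vector d = (-7, 0, 24).
AP = (14, -7, -48); AP·d = -1250, |AP|² = 2549, |d|² = 625.
distance² = |AP|² − (AP·d)²/|d|² = 2549 − 1562500/625 = 49, so the distance is 7.

7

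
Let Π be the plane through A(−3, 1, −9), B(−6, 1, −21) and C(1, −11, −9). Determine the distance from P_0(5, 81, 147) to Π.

4

AB = (−3, 0, −12) and AC = (4, −12, 0), so a normal is n = AB × AC = (−144, −48, 36).
Then n·(5, 81, 147) − 60 = 624.
|n| = √(20736 + 2304 + 1296) = 156, so the distance is |624|/156 = 4.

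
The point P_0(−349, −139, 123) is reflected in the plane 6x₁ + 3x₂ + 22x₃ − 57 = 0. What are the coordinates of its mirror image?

(-8099/23, -3233/23, 2565/23)

With n = (6, 3, 22), the signed offset is (n·P_0 − 57)/|n|² = 138/529 = 6/23.
P_0' = P_0 − 2t·n = (−349, −139, 123) − (12/23)·(6, 3, 22) = (−8099/23, −3233/23, 2565/23).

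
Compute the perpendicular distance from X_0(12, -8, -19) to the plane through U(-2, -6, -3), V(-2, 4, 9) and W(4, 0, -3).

16√97/97

UV = (0, 10, 12) and UW = (6, 6, 0), so a normal is n = UV × UW = (-72, 72, -60).
Then n·(12, -8, -19) - (-108) = -192.
|n| = √(5184 + 5184 + 3600) = 12√97, so the distance is |-192|/(12√97) = 16/√97.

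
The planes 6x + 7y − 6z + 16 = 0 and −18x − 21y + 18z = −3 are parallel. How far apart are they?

17/11

Divide the second equation by -3 to match normals: 6x + 7y − 6z = 1.
Both planes have normal n = (6, 7, −6), |n| = 11. Any point on the first plane is at distance |1 − (-16)|/|n| = 17/11 from the second.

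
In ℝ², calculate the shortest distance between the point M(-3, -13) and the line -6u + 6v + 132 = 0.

d = |(-6)·(-3) + 6·(-13) − (-132)| / √(36 + 36) = |72|/(6√2) = 6√2.

6√2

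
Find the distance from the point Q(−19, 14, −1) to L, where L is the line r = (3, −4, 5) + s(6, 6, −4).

Direction vector d = (6, 6, −4).
AP = (−22, 18, −6), and AP × d = (−36, −124, −240).
|AP × d|² = 74272 and |d|² = 88, so the distance is √(74272/88) = √844 = 2√211.

2√211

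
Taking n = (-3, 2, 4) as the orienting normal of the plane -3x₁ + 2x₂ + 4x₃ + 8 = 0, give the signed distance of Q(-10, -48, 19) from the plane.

n·Q − (-8) = 18.
|n| = √29, so the signed distance is 18√29/29.

18√29/29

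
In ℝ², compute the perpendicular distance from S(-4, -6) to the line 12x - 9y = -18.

The normal to the line is n = (12, -9) with |n| = 15.
|n·S − (-18)| = |6 − (-18)| = 24, so the distance is 24/15 = 8/5.

8/5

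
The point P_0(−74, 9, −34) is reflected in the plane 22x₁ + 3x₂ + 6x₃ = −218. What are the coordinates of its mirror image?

n = (22, 3, 6), |n|² = 529, n·P_0 − (-218) = -1587, so t = -1587/529 = -3.
Foot F = P_0 − (-3)·n = (−8, 18, −16); the reflection is 2F − P_0 = (58, 27, 2).

(58, 27, 2)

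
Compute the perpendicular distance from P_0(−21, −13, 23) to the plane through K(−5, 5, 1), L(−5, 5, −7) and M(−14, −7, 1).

2

KL = (0, 0, −8) and KM = (−9, −12, 0), so a normal is n = KL × KM = (−96, 72, 0).
Then n·(−21, −13, 23) − 840 = 240.
|n| = √(9216 + 5184 + 0) = 120, so the distance is |240|/120 = 2.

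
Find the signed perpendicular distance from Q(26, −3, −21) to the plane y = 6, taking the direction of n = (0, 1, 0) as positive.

-9

n·Q − 6 = -9.
|n| = 1, so the signed distance is -9/1 = -9.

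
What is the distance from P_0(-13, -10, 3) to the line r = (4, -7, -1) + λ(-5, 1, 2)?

2√11

Direction vector d = (-5, 1, 2).
AP = (-17, -3, 4), and AP × d = (-10, 14, -32).
|AP × d|² = 1320 and |d|² = 30, so the distance is √(1320/30) = √44 = 2√11.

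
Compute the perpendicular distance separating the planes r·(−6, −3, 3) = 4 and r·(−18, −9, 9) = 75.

7√6/6

Divide the second equation by 3 to match normals: −6x − 3y + 3z = 25.
Both planes have normal n = (−6, −3, 3), |n| = 3√6. Any point on the first plane is at distance |25 − 4|/|n| = 21/(3√6) = 7/√6 from the second.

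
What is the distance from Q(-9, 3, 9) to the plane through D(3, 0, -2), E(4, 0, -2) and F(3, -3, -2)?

DE = (1, 0, 0) and DF = (0, -3, 0), so a normal is n = DE × DF = (0, 0, -3).
n = (0, 0, -3); n·P − 6 = -33; |n| = 3; distance = 33/3 = 11.

11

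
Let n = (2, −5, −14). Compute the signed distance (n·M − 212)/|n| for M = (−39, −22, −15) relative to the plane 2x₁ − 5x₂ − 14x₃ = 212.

n·M − 212 = 30.
|n| = 15, so the signed distance is 30/15 = 2.

2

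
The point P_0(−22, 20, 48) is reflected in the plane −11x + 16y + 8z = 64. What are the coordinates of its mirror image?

(22, -44, 16)

With n = (−11, 16, 8), the signed offset is (n·P_0 − 64)/|n|² = 882/441 = 2.
P_0' = P_0 − 2t·n = (−22, 20, 48) − 4·(−11, 16, 8) = (22, −44, 16).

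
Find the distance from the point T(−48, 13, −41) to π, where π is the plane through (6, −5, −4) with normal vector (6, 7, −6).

24/11

The plane has equation n·(r − (6, −5, −4)) = 0, i.e. n·r = 25.
n = (6, 7, −6); n·P − 25 = 24; |n| = 11; distance = 24/11.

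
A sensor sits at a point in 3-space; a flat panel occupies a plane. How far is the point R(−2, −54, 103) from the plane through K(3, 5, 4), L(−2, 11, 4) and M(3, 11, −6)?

KL = (−5, 6, 0) and KM = (0, 6, −10), so a normal is n = KL × KM = (−60, −50, −30).
n = (−60, −50, −30); n·P − (-550) = 280; |n| = 10√70; distance = 280/(10√70) = 2√70/5.

28/√70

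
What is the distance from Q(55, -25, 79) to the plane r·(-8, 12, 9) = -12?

1

d = |(-8)·55 + 12·(-25) + 9·79 − (-12)| / √(64 + 144 + 81) = |-17| / 17 = 1.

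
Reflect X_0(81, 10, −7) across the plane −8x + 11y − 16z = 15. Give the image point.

(65, 32, -39)

With n = (−8, 11, −16), the signed offset is (n·X_0 − 15)/|n|² = -441/441 = -1.
X_0' = X_0 − 2t·n = (81, 10, −7) − (-2)·(−8, 11, −16) = (65, 32, −39).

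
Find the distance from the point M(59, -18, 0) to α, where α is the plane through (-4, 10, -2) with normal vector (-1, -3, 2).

The plane has equation n·(r − (-4, 10, -2)) = 0, i.e. n·r = -30.
n = (-1, -3, 2); n·P − (-30) = 25; |n| = √14; distance = 25/√14.

25/√14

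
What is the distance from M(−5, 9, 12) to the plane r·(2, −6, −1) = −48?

28/√41

Normal vector n = (2, −6, −1), and n·(−5, 9, 12) − (−48) = −28.
|n| = √(4 + 36 + 1) = √41, so the distance is |-28|/√41 = 28√41/41.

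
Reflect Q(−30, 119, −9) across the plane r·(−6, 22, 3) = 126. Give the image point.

n = (−6, 22, 3), |n|² = 529, n·Q − 126 = 2645, so t = 2645/529 = 5.
Foot F = Q − 5·n = (0, 9, −24); the reflection is 2F − Q = (30, −101, −39).

(30, -101, -39)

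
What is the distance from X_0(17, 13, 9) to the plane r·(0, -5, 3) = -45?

7√34/34

n = (0, -5, 3); n·P − (-45) = 7; |n| = √34; distance = 7/√34 = 7√34/34.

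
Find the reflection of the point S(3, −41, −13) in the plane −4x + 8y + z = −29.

(-29, 23, -5)

n = (−4, 8, 1), |n|² = 81, n·S − (-29) = -324, so t = -324/81 = -4.
Foot F = S − (-4)·n = (−13, −9, −9); the reflection is 2F − S = (−29, 23, −5).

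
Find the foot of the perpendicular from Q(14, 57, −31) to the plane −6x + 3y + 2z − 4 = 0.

The perpendicular from Q has direction n = (−6, 3, 2): r = (14, 57, −31) + t(−6, 3, 2).
Substitute into the plane: n·(Q + tn) = 4 gives 25 + 49t = 4, so t = -3/7.
Foot = (14, 57, −31) + (-3/7)·(−6, 3, 2) = (116/7, 390/7, −223/7).

(116/7, 390/7, -223/7)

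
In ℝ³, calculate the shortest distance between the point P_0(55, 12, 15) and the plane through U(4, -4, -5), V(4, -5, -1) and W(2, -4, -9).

UV = (0, -1, 4) and UW = (-2, 0, -4), so a normal is n = UV × UW = (4, -8, -2).
d = |4·55 + (-8)·12 + (-2)·15 − 58| / √(16 + 64 + 4) = |36| / (2√21) = 6√21/7.

18/√21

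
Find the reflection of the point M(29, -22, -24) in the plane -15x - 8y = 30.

n = (-15, -8, 0), |n|² = 289, n·M − 30 = -289, so t = -289/289 = -1.
Foot F = M − (-1)·n = (14, -30, -24); the reflection is 2F − M = (-1, -38, -24).

(-1, -38, -24)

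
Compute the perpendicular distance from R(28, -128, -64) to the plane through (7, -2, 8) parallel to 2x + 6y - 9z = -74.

6

Parallel planes share the normal n = (2, 6, -9); since (7, -2, 8) lies on the plane, its equation is 2x + 6y - 9z = -70.
Then n·(28, -128, -64) - (-70) = -66.
|n| = √(4 + 36 + 81) = 11, so the distance is |-66|/11 = 6.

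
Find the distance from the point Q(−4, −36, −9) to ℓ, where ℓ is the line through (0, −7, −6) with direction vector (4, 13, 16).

Direction vector d = (4, 13, 16).
AP = (−4, −29, −3), and AP × d = (−425, 52, 64).
|AP × d|² = 187425 and |d|² = 441, so the distance is √(187425/441) = √425 = 5√17.

5√17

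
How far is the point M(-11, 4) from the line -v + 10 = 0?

6

The normal to the line is n = (0, -1) with |n| = 1.
|n·M − (-10)| = |-4 − (-10)| = 6, so the distance is 6/1 = 6.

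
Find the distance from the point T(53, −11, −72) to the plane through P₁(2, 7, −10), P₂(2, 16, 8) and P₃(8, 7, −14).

P₁P₂ = (0, 9, 18) and P₁P₃ = (6, 0, −4), so a normal is n = P₁P₂ × P₁P₃ = (−36, 108, −54).
Then n·(53, −11, −72) − 1224 = −432.
|n| = √(1296 + 11664 + 2916) = 126, so the distance is |-432|/126 = 24/7.

24/7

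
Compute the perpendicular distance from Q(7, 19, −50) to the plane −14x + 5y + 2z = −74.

29/15

d = |(-14)·7 + 5·19 + 2·(-50) − (-74)| / √(196 + 25 + 4) = |-29| / 15 = 29/15.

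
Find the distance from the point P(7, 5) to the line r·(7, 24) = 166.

3/25

The normal to the line is n = (7, 24) with |n| = 25.
|n·P − 166| = |169 − 166| = 3, so the distance is 3/25.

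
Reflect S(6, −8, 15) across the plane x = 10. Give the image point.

(14, -8, 15)

n = (1, 0, 0), |n|² = 1, n·S − 10 = -4, so t = -4/1 = -4.
Foot F = S − (-4)·n = (10, −8, 15); the reflection is 2F − S = (14, −8, 15).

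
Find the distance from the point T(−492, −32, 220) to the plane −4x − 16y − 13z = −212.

8

d = |(-4)·(-492) + (-16)·(-32) + (-13)·220 − (-212)| / √(16 + 256 + 169) = |-168| / 21 = 8.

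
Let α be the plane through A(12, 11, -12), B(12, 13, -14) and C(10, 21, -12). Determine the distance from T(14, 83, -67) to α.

AB = (0, 2, -2) and AC = (-2, 10, 0), so a normal is n = AB × AC = (20, 4, 4).
Then n·(14, 83, -67) - 236 = 108.
|n| = √(400 + 16 + 16) = 12√3, so the distance is |108|/(12√3) = 3√3.

3√3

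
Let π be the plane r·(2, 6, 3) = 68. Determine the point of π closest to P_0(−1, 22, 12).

(-5, 10, 6)

The perpendicular from P_0 has direction n = (2, 6, 3): r = (−1, 22, 12) + t(2, 6, 3).
Substitute into the plane: n·(P_0 + tn) = 68 gives 166 + 49t = 68, so t = -2.
Foot = (−1, 22, 12) + (-2)·(2, 6, 3) = (−5, 10, 6).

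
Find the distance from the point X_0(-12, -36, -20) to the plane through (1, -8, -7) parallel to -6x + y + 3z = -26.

11√46/46

Parallel planes share the normal n = (-6, 1, 3); since (1, -8, -7) lies on the plane, its equation is -6x + y + 3z = -35.
Then n·(-12, -36, -20) - (-35) = 11.
|n| = √(36 + 1 + 9) = √46, so the distance is |11|/√46 = 11√46/46.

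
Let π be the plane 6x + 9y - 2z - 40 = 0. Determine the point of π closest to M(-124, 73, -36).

(-1334/11, 848/11, -406/11)

n = (6, 9, -2), |n|² = 121, and n·M − 40 = -55.
t = -55/121 = -5/11, so the foot is M − t·n = (-124, 73, -36) − (-5/11)·(6, 9, -2) = (-1334/11, 848/11, -406/11).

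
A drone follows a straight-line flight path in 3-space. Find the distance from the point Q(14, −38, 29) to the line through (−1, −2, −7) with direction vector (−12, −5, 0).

Direction vector d = (−12, −5, 0).
AP = (15, −36, 36); AP·d = 0, |AP|² = 2817, |d|² = 169.
distance² = |AP|² − (AP·d)²/|d|² = 2817 − 0/169 = 2817, so the distance is 3√313.

3√313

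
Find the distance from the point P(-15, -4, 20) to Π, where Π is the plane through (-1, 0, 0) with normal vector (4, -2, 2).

The plane has equation n·(r − (-1, 0, 0)) = 0, i.e. n·r = -4.
n = (4, -2, 2); n·P − (-4) = -8; |n| = 2√6; distance = 8/(2√6) = 4/√6.

4/√6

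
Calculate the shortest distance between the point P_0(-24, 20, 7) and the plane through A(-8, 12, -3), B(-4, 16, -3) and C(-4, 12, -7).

AB = (4, 4, 0) and AC = (4, 0, -4), so a normal is n = AB × AC = (-16, 16, -16).
n = (-16, 16, -16); n·P − 368 = 224; |n| = 16√3; distance = 224/(16√3) = 14√3/3.

14√3/3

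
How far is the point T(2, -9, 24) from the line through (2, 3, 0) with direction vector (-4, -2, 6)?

6√6

Direction vector d = (-4, -2, 6).
AP = (0, -12, 24); AP·d = 168, |AP|² = 720, |d|² = 56.
distance² = |AP|² − (AP·d)²/|d|² = 720 − 28224/56 = 216, so the distance is 6√6.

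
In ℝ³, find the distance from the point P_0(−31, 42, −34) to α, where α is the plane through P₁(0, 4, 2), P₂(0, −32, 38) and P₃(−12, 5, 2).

7/17

P₁P₂ = (0, −36, 36) and P₁P₃ = (−12, 1, 0), so a normal is n = P₁P₂ × P₁P₃ = (−36, −432, −432).
n = (−36, −432, −432); n·P − (-2592) = 252; |n| = 612; distance = 252/612 = 7/17.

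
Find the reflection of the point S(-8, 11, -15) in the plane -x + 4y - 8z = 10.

n = (-1, 4, -8), |n|² = 81, n·S − 10 = 162, so t = 162/81 = 2.
Foot F = S − 2·n = (-6, 3, 1); the reflection is 2F − S = (-4, -5, 17).

(-4, -5, 17)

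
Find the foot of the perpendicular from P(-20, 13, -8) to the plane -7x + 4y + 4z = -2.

(-6, 5, -16)

The perpendicular from P has direction n = (-7, 4, 4): r = (-20, 13, -8) + λ(-7, 4, 4).
Substitute into the plane: n·(P + λn) = -2 gives 160 + 81λ = -2, so λ = -2.
Foot = (-20, 13, -8) + (-2)·(-7, 4, 4) = (-6, 5, -16).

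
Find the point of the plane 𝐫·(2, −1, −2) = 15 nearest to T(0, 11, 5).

(8, 7, -3)

n = (2, −1, −2), |n|² = 9, and n·T − 15 = -36.
t = -36/9 = -4, so the foot is T − t·n = (0, 11, 5) − (-4)·(2, −1, −2) = (8, 7, −3).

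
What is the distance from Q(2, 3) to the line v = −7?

10

d = |0·2 + 1·3 − (-7)| / √(0 + 1) = |10|/1 = 10.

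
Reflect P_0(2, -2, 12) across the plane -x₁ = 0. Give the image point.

With n = (-1, 0, 0), the signed offset is (n·P_0 − 0)/|n|² = -2/1 = -2.
P_0' = P_0 − 2t·n = (2, -2, 12) − (-4)·(-1, 0, 0) = (-2, -2, 12).

(-2, -2, 12)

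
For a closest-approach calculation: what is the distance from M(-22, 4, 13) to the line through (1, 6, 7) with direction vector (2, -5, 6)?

√569

Direction vector d = (2, -5, 6).
AP = (-23, -2, 6); AP·d = 0, |AP|² = 569, |d|² = 65.
distance² = |AP|² − (AP·d)²/|d|² = 569 − 0/65 = 569, so the distance is √569.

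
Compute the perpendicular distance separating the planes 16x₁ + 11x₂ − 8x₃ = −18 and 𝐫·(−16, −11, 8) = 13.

Divide the second equation by -1 to match normals: 16x₁ + 11x₂ − 8x₃ = -13.
Both planes have normal n = (16, 11, −8), |n| = 21. Any point on the first plane is at distance |(-13) − (-18)|/|n| = 5/21 from the second.

5/21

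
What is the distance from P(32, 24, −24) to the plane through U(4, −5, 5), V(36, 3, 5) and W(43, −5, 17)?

UV = (32, 8, 0) and UW = (39, 0, 12), so a normal is n = UV × UW = (96, −384, −312).
d = |96·32 + (-384)·24 + (-312)·(-24) − 744| / √(9216 + 147456 + 97344) = |600| / 504 = 25/21.

25/21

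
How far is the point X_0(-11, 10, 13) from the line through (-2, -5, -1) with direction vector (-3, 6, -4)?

Direction vector d = (-3, 6, -4).
AP = (-9, 15, 14); AP·d = 61, |AP|² = 502, |d|² = 61.
distance² = |AP|² − (AP·d)²/|d|² = 502 − 3721/61 = 441, so the distance is 21.

21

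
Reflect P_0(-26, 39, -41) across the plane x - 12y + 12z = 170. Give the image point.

n = (1, -12, 12), |n|² = 289, n·P_0 − 170 = -1156, so t = -1156/289 = -4.
Foot F = P_0 − (-4)·n = (-22, -9, 7); the reflection is 2F − P_0 = (-18, -57, 55).

(-18, -57, 55)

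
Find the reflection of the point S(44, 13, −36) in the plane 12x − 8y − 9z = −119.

n = (12, −8, −9), |n|² = 289, n·S − (-119) = 867, so t = 867/289 = 3.
Foot F = S − 3·n = (8, 37, −9); the reflection is 2F − S = (−28, 61, 18).

(-28, 61, 18)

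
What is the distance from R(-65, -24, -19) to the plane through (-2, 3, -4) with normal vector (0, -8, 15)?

9/17

The plane has equation n·(r − (-2, 3, -4)) = 0, i.e. n·r = -84.
Then n·(-65, -24, -19) - (-84) = -9.
|n| = √(0 + 64 + 225) = 17, so the distance is |-9|/17 = 9/17.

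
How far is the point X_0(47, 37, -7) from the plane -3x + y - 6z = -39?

Normal vector n = (-3, 1, -6), and n·(47, 37, -7) - (-39) = -23.
|n| = √(9 + 1 + 36) = √46, so the distance is |-23|/√46 = √46/2.

23/√46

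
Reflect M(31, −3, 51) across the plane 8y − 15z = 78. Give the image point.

n = (0, 8, −15), |n|² = 289, n·M − 78 = -867, so t = -867/289 = -3.
Foot F = M − (-3)·n = (31, 21, 6); the reflection is 2F − M = (31, 45, −39).

(31, 45, -39)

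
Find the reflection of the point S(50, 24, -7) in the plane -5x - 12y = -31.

n = (-5, -12, 0), |n|² = 169, n·S − (-31) = -507, so t = -507/169 = -3.
Foot F = S − (-3)·n = (35, -12, -7); the reflection is 2F − S = (20, -48, -7).

(20, -48, -7)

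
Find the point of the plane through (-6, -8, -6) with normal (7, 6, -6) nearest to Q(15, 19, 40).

(144/11, 191/11, 458/11)

The perpendicular from Q has direction n = (7, 6, -6): r = (15, 19, 40) + μ(7, 6, -6).
Substitute into the plane: n·(Q + μn) = -54 gives -21 + 121μ = -54, so μ = -3/11.
Foot = (15, 19, 40) + (-3/11)·(7, 6, -6) = (144/11, 191/11, 458/11).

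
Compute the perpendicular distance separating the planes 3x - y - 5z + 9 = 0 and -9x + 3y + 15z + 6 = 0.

11/√35

Divide the second equation by -3 to match normals: 3x - y - 5z = 2.
Both planes have normal n = (3, -1, -5), |n| = √35. Any point on the first plane is at distance |2 − (-9)|/|n| = 11/√35 from the second.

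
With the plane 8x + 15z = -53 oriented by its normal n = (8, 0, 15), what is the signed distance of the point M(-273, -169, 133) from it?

-8

n·M − (-53) = -136.
|n| = 17, so the signed distance is -136/17 = -8.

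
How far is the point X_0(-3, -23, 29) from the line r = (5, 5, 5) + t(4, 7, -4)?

8√2

Direction vector d = (4, 7, -4).
AP = (-8, -28, 24), and AP × d = (-56, 64, 56).
|AP × d|² = 10368 and |d|² = 81, so the distance is √(10368/81) = √128 = 8√2.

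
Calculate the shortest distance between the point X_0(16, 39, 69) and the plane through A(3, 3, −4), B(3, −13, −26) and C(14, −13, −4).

20/21

AB = (0, −16, −22) and AC = (11, −16, 0), so a normal is n = AB × AC = (−352, −242, 176).
Then n·(16, 39, 69) − (−2486) = −440.
|n| = √(123904 + 58564 + 30976) = 462, so the distance is |-440|/462 = 20/21.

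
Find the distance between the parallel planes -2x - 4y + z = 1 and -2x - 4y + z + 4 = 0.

5/√21

Both planes have normal n = (-2, -4, 1), |n| = √21. Any point on the first plane is at distance |(-4) − 1|/|n| = 5/√21 = 5√21/21 from the second.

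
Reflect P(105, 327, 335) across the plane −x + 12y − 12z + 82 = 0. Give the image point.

With n = (−1, 12, −12), the signed offset is (n·P − (-82))/|n|² = -119/289 = -7/17.
P' = P − 2t·n = (105, 327, 335) − (-14/17)·(−1, 12, −12) = (1771/17, 5727/17, 5527/17).

(1771/17, 5727/17, 5527/17)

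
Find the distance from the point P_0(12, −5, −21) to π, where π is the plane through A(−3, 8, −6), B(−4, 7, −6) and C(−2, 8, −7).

13/√3

AB = (−1, −1, 0) and AC = (1, 0, −1), so a normal is n = AB × AC = (1, −1, 1).
n = (1, −1, 1); n·P − (-17) = 13; |n| = √3; distance = 13/√3 = 13√3/3.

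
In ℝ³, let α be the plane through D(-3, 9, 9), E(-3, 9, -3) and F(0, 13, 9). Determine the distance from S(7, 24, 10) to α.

DE = (0, 0, -12) and DF = (3, 4, 0), so a normal is n = DE × DF = (48, -36, 0).
Then n·(7, 24, 10) - (-468) = -60.
|n| = √(2304 + 1296 + 0) = 60, so the distance is |-60|/60 = 1.

1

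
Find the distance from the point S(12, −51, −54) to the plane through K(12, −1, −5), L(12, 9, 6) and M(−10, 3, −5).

KL = (0, 10, 11) and KM = (−22, 4, 0), so a normal is n = KL × KM = (−44, −242, 220).
Then n·(12, −51, −54) − (−1386) = 1320.
|n| = √(1936 + 58564 + 48400) = 330, so the distance is |1320|/330 = 4.

4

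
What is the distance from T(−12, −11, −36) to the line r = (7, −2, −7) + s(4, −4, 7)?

√554

Direction vector d = (4, −4, 7).
AP = (−19, −9, −29); AP·d = -243, |AP|² = 1283, |d|² = 81.
distance² = |AP|² − (AP·d)²/|d|² = 1283 − 59049/81 = 554, so the distance is √554.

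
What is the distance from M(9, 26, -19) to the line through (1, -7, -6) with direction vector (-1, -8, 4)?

Direction vector d = (-1, -8, 4).
AP = (8, 33, -13), and AP × d = (28, -19, -31).
|AP × d|² = 2106 and |d|² = 81, so the distance is √(2106/81) = √26.

√26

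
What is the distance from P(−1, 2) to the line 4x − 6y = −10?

The normal to the line is n = (4, −6) with |n| = 2√13.
|n·P − (-10)| = |-16 − (-10)| = 6, so the distance is 6/(2√13) = 3√13/13.

3/√13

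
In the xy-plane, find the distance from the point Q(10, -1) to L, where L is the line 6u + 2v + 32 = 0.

45/√10

d = |6·10 + 2·(-1) − (-32)| / √(36 + 4) = |90|/(2√10) = 45/√10.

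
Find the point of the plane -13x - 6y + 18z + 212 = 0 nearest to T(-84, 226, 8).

The perpendicular from T has direction n = (-13, -6, 18): r = (-84, 226, 8) + λ(-13, -6, 18).
Substitute into the plane: n·(T + λn) = -212 gives -120 + 529λ = -212, so λ = -4/23.
Foot = (-84, 226, 8) + (-4/23)·(-13, -6, 18) = (-1880/23, 5222/23, 112/23).

(-1880/23, 5222/23, 112/23)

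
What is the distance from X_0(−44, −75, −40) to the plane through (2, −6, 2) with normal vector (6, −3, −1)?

27√46/46

The plane has equation n·(r − (2, −6, 2)) = 0, i.e. n·r = 28.
n = (6, −3, −1); n·P − 28 = -27; |n| = √46; distance = 27/√46.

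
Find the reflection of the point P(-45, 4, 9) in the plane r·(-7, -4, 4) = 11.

With n = (-7, -4, 4), the signed offset is (n·P − 11)/|n|² = 324/81 = 4.
P' = P − 2t·n = (-45, 4, 9) − 8·(-7, -4, 4) = (11, 36, -23).

(11, 36, -23)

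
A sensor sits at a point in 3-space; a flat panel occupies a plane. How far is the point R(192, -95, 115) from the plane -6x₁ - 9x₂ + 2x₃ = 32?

9

d = |(-6)·192 + (-9)·(-95) + 2·115 − 32| / √(36 + 81 + 4) = |-99| / 11 = 9.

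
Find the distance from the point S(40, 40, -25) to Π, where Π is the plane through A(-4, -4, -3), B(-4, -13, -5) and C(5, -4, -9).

AB = (0, -9, -2) and AC = (9, 0, -6), so a normal is n = AB × AC = (54, -18, 81).
Then n·(40, 40, -25) - (-387) = -198.
|n| = √(2916 + 324 + 6561) = 99, so the distance is |-198|/99 = 2.

2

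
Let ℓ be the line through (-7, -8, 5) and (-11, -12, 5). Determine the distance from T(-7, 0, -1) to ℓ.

A direction vector is d = (-4, -4, 0).
AP = (0, 8, -6); AP·d = -32, |AP|² = 100, |d|² = 32.
distance² = |AP|² − (AP·d)²/|d|² = 100 − 1024/32 = 68, so the distance is 2√17.

2√17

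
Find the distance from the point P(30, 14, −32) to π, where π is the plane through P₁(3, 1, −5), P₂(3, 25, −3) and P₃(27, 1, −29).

P₁P₂ = (0, 24, 2) and P₁P₃ = (24, 0, −24), so a normal is n = P₁P₂ × P₁P₃ = (−576, 48, −576).
n = (−576, 48, −576); n·P − 1200 = 624; |n| = 816; distance = 624/816 = 13/17.

13/17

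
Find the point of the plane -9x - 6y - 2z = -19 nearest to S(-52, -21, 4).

The perpendicular from S has direction n = (-9, -6, -2): r = (-52, -21, 4) + μ(-9, -6, -2).
Substitute into the plane: n·(S + μn) = -19 gives 586 + 121μ = -19, so μ = -5.
Foot = (-52, -21, 4) + (-5)·(-9, -6, -2) = (-7, 9, 14).

(-7, 9, 14)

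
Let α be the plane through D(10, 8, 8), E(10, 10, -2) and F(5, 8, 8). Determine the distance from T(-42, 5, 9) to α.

DE = (0, 2, -10) and DF = (-5, 0, 0), so a normal is n = DE × DF = (0, 50, 10).
n = (0, 50, 10); n·P − 480 = -140; |n| = 10√26; distance = 140/(10√26) = 14/√26.

7√26/13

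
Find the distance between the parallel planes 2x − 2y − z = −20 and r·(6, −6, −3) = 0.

Divide the second equation by 3 to match normals: 2x − 2y − z = 0.
Both planes have normal n = (2, −2, −1), |n| = 3. Any point on the first plane is at distance |0 − (-20)|/|n| = 20/3 from the second.

20/3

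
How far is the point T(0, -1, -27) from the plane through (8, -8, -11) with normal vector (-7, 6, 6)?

The plane has equation n·(r − (8, -8, -11)) = 0, i.e. n·r = -170.
Then n·(0, -1, -27) - (-170) = 2.
|n| = √(49 + 36 + 36) = 11, so the distance is |2|/11 = 2/11.

2/11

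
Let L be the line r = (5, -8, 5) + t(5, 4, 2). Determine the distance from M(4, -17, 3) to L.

√41

Direction vector d = (5, 4, 2).
AP = (-1, -9, -2), and AP × d = (-10, -8, 41).
|AP × d|² = 1845 and |d|² = 45, so the distance is √(1845/45) = √41.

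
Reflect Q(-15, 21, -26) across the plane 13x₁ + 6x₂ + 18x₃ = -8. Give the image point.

n = (13, 6, 18), |n|² = 529, n·Q − (-8) = -529, so t = -529/529 = -1.
Foot F = Q − (-1)·n = (-2, 27, -8); the reflection is 2F − Q = (11, 33, 10).

(11, 33, 10)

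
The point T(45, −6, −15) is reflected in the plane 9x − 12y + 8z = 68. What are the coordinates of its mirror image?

With n = (9, −12, 8), the signed offset is (n·T − 68)/|n|² = 289/289 = 1.
T' = T − 2t·n = (45, −6, −15) − 2·(9, −12, 8) = (27, 18, −31).

(27, 18, -31)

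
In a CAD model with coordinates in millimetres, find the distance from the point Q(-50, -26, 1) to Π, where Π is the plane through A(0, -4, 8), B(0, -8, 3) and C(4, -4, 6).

6√5/5

AB = (0, -4, -5) and AC = (4, 0, -2), so a normal is n = AB × AC = (8, -20, 16).
n = (8, -20, 16); n·P − 208 = -72; |n| = 12√5; distance = 72/(12√5) = 6/√5.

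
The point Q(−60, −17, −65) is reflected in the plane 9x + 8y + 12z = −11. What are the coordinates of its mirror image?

(30, 63, 55)

With n = (9, 8, 12), the signed offset is (n·Q − (-11))/|n|² = -1445/289 = -5.
Q' = Q − 2t·n = (−60, −17, −65) − (-10)·(9, 8, 12) = (30, 63, 55).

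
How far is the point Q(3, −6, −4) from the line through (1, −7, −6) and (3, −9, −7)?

3

A direction vector is d = (2, −2, −1).
AP = (2, 1, 2), and AP × d = (3, 6, −6).
|AP × d|² = 81 and |d|² = 9, so the distance is √(81/9) = √9 = 3.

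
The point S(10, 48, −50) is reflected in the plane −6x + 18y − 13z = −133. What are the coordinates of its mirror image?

With n = (−6, 18, −13), the signed offset is (n·S − (-133))/|n|² = 1587/529 = 3.
S' = S − 2t·n = (10, 48, −50) − 6·(−6, 18, −13) = (46, −60, 28).

(46, -60, 28)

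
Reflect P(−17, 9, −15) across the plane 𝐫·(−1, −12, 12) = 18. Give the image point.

n = (−1, −12, 12), |n|² = 289, n·P − 18 = -289, so t = -289/289 = -1.
Foot F = P − (-1)·n = (−18, −3, −3); the reflection is 2F − P = (−19, −15, 9).

(-19, -15, 9)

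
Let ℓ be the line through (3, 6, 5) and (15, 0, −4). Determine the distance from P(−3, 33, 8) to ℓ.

A direction vector is d = (12, −6, −9).
AP = (−6, 27, 3); AP·d = -261, |AP|² = 774, |d|² = 261.
distance² = |AP|² − (AP·d)²/|d|² = 774 − 68121/261 = 513, so the distance is 3√57.

3√57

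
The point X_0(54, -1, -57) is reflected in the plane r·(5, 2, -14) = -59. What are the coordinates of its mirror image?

(4, -21, 83)

With n = (5, 2, -14), the signed offset is (n·X_0 − (-59))/|n|² = 1125/225 = 5.
X_0' = X_0 − 2t·n = (54, -1, -57) − 10·(5, 2, -14) = (4, -21, 83).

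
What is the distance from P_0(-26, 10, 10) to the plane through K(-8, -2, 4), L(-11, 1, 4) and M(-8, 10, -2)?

KL = (-3, 3, 0) and KM = (0, 12, -6), so a normal is n = KL × KM = (-18, -18, -36).
d = |(-18)·(-26) + (-18)·10 + (-36)·10 − 36| / √(324 + 324 + 1296) = |-108| / (18√6) = √6.

√6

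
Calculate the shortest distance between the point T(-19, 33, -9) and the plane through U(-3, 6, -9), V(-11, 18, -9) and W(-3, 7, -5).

UV = (-8, 12, 0) and UW = (0, 1, 4), so a normal is n = UV × UW = (48, 32, -8).
Then n·(-19, 33, -9) - 120 = 96.
|n| = √(2304 + 1024 + 64) = 8√53, so the distance is |96|/(8√53) = 12/√53.

12/√53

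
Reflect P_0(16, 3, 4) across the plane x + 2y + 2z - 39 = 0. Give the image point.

(18, 7, 8)

With n = (1, 2, 2), the signed offset is (n·P_0 − 39)/|n|² = -9/9 = -1.
P_0' = P_0 − 2t·n = (16, 3, 4) − (-2)·(1, 2, 2) = (18, 7, 8).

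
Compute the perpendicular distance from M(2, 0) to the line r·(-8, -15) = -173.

d = |(-8)·2 + (-15)·0 − (-173)| / √(64 + 225) = |157|/17 = 157/17.

157/17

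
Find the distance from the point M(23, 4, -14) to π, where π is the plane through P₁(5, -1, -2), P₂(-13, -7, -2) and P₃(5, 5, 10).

P₁P₂ = (-18, -6, 0) and P₁P₃ = (0, 6, 12), so a normal is n = P₁P₂ × P₁P₃ = (-72, 216, -108).
Then n·(23, 4, -14) - (-360) = 1080.
|n| = √(5184 + 46656 + 11664) = 252, so the distance is |1080|/252 = 30/7.

30/7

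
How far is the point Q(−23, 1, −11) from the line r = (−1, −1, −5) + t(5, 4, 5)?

Direction vector d = (5, 4, 5).
AP = (−22, 2, −6), and AP × d = (34, 80, −98).
|AP × d|² = 17160 and |d|² = 66, so the distance is √(17160/66) = √260 = 2√65.

2√65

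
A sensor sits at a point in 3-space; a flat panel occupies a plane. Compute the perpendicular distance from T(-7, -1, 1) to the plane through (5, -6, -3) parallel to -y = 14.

5

Parallel planes share the normal n = (0, -1, 0); since (5, -6, -3) lies on the plane, its equation is -y = 6.
Then n·(-7, -1, 1) - 6 = -5.
|n| = √(0 + 1 + 0) = 1, so the distance is |-5|/1 = 5.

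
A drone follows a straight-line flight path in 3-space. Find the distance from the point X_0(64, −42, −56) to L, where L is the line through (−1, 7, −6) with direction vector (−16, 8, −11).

3√818

Direction vector d = (−16, 8, −11).
AP = (65, −49, −50); AP·d = -882, |AP|² = 9126, |d|² = 441.
distance² = |AP|² − (AP·d)²/|d|² = 9126 − 777924/441 = 7362, so the distance is 3√818.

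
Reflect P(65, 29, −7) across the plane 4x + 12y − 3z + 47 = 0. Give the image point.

(33, -67, 17)

n = (4, 12, −3), |n|² = 169, n·P − (-47) = 676, so t = 676/169 = 4.
Foot F = P − 4·n = (49, −19, 5); the reflection is 2F − P = (33, −67, 17).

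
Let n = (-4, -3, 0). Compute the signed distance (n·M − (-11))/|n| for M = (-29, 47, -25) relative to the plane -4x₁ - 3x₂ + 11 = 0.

n·M − (-11) = -14.
|n| = 5, so the signed distance is -14/5.

-14/5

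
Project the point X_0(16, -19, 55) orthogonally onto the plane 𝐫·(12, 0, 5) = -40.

n = (12, 0, 5), |n|² = 169, and n·X_0 − (-40) = 507.
t = 507/169 = 3, so the foot is X_0 − t·n = (16, -19, 55) − 3·(12, 0, 5) = (-20, -19, 40).

(-20, -19, 40)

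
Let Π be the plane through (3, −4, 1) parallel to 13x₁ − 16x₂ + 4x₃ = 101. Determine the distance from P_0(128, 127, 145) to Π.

5

Parallel planes share the normal n = (13, −16, 4); since (3, −4, 1) lies on the plane, its equation is 13x₁ − 16x₂ + 4x₃ = 107.
d = |13·128 + (-16)·127 + 4·145 − 107| / √(169 + 256 + 16) = |105| / 21 = 5.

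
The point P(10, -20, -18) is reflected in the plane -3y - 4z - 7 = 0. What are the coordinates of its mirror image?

With n = (0, -3, -4), the signed offset is (n·P − 7)/|n|² = 125/25 = 5.
P' = P − 2t·n = (10, -20, -18) − 10·(0, -3, -4) = (10, 10, 22).

(10, 10, 22)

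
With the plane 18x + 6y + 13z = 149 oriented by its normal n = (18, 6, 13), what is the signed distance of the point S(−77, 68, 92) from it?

3

n·S − 149 = 69.
|n| = 23, so the signed distance is 69/23 = 3.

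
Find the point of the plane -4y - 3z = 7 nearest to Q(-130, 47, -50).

n = (0, -4, -3), |n|² = 25, and n·Q − 7 = -45.
t = -45/25 = -9/5, so the foot is Q − t·n = (-130, 47, -50) − (-9/5)·(0, -4, -3) = (-130, 199/5, -277/5).

(-130, 199/5, -277/5)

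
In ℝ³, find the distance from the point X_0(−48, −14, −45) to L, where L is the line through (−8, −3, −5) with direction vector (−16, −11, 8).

Direction vector d = (−16, −11, 8).
AP = (−40, −11, −40), and AP × d = (−528, 960, 264).
|AP × d|² = 1270080 and |d|² = 441, so the distance is √(1270080/441) = √2880 = 24√5.

24√5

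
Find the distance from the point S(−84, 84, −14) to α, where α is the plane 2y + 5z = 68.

30√29/29

d = |2·84 + 5·(-14) − 68| / √(0 + 4 + 25) = |30| / √29 = 30/√29.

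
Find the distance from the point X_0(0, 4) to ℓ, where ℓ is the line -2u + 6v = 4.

√10

The normal to the line is n = (-2, 6) with |n| = 2√10.
|n·X_0 − 4| = |24 − 4| = 20, so the distance is 20/(2√10) = √10.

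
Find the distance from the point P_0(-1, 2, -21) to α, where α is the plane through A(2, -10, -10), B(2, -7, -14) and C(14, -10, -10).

AB = (0, 3, -4) and AC = (12, 0, 0), so a normal is n = AB × AC = (0, -48, -36).
Then n·(-1, 2, -21) - 840 = -180.
|n| = √(0 + 2304 + 1296) = 60, so the distance is |-180|/60 = 3.

3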